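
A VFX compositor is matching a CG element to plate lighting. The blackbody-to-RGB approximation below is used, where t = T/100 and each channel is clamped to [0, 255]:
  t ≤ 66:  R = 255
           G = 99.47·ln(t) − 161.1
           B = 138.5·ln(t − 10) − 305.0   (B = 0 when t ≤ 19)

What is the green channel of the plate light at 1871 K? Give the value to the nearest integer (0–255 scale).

130

t = 1871/100 = 18.71; the t ≤ 66 branch applies.
G = 99.47·ln 18.71 − 161.1 = 99.47·2.9291 − 161.1 = 130.253.
Rounded: 130.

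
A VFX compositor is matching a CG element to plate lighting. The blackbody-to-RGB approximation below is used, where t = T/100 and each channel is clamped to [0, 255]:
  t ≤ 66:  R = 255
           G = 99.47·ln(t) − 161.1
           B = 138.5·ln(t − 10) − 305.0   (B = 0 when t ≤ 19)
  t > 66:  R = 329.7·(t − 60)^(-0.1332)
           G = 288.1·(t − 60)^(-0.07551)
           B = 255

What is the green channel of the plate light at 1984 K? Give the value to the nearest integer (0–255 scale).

136

t = 1984/100 = 19.84; the t ≤ 66 branch applies.
G = 99.47·ln 19.84 − 161.1 = 99.47·2.9877 − 161.1 = 136.087.
Rounded: 136.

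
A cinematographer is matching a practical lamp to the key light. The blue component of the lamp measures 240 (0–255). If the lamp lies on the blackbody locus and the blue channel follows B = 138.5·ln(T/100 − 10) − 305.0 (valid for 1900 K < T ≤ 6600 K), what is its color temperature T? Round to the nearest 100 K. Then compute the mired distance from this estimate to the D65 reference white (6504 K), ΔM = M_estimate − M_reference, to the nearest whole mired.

ln(t − 10) = (240 + 305.0) / 138.5 = 3.9350.
t − 10 = e^3.9350 = 51.163, so t = 61.163.
T = 100·t = 6116 K → 6100 K to the nearest 100 K.
M_estimate = 10⁶/6100 = 163.93; M_reference = 10⁶/6504 = 153.75.
ΔM = 163.93 − 153.75 = 10.18 → +10 mireds.

+10 mireds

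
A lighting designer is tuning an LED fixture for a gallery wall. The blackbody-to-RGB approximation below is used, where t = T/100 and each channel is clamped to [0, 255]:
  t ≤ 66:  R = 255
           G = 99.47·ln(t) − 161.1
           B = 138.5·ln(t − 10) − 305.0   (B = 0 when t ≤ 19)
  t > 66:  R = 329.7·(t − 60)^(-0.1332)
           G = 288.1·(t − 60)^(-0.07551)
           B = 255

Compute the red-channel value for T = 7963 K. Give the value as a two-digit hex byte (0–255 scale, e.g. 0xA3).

0xDE

t = 7963/100 = 79.63; the t > 66 branch applies.
R = 329.7·(79.63 − 60)^(-0.1332) = 329.7·19.63^(-0.1332) = 329.7·0.67264 = 221.770.
Rounded: 222; in hex, 0xDE.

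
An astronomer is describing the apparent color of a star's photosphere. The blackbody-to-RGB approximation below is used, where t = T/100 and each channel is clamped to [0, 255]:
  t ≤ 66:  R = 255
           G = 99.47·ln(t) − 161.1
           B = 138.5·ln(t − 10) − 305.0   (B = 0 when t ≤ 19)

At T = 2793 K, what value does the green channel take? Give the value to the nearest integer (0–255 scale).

t = 2793/100 = 27.93; the t ≤ 66 branch applies.
G = 99.47·ln 27.93 − 161.1 = 99.47·3.3297 − 161.1 = 170.105.
Rounded: 170.

170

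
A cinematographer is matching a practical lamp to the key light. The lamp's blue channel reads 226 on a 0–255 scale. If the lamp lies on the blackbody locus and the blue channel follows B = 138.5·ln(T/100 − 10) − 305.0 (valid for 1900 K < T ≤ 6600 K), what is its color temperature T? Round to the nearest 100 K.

5600 K

ln(t − 10) = (226 + 305.0) / 138.5 = 3.8339.
t − 10 = e^3.8339 = 46.244, so t = 56.244.
T = 100·t = 5624 K → 5600 K to the nearest 100 K.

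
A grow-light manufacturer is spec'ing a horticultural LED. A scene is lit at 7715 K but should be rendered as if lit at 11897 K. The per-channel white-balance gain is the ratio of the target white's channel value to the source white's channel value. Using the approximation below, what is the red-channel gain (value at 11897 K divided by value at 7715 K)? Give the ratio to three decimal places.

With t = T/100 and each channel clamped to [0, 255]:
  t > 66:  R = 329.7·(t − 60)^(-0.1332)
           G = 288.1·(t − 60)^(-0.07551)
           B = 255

At 7715 K (t = 77.15):
  R = 329.7·(77.15 − 60)^(-0.1332) = 329.7·17.15^(-0.1332) = 329.7·0.68485 = 225.795.
At 11897 K (t = 118.97):
  R = 329.7·(118.97 − 60)^(-0.1332) = 329.7·58.97^(-0.1332) = 329.7·0.58097 = 191.545.
Gain = 191.545 / 225.795 = 0.8483 → 0.848.

0.848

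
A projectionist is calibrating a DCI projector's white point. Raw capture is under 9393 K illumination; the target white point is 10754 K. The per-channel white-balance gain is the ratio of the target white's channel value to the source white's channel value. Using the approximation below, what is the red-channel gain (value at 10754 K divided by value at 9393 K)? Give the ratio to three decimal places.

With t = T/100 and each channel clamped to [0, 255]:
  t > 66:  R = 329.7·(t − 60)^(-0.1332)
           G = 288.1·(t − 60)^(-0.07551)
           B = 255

At 9393 K (t = 93.93):
  R = 329.7·(93.93 − 60)^(-0.1332) = 329.7·33.93^(-0.1332) = 329.7·0.62535 = 206.179.
At 10754 K (t = 107.54):
  R = 329.7·(107.54 − 60)^(-0.1332) = 329.7·47.54^(-0.1332) = 329.7·0.59788 = 197.122.
Gain = 197.122 / 206.179 = 0.9561 → 0.956.

0.956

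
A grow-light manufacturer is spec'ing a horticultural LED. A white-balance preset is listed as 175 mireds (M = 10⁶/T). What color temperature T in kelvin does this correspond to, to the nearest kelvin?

5714 K

T = 10⁶ / 175 = 5714.29 K → 5714 K.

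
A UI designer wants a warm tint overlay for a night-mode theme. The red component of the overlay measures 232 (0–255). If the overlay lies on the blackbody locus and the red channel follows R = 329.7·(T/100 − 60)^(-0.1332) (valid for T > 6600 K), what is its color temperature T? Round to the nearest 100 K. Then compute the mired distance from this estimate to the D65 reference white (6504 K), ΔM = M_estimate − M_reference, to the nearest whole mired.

-19 mireds

(t − 60)^(-0.1332) = 232/329.7 = 0.70367.
t − 60 = 0.70367^(1/-0.1332) = 0.70367^(-7.508) = 13.992, so t = 73.992.
T = 100·t = 7399 K → 7400 K to the nearest 100 K.
M_estimate = 10⁶/7400 = 135.14; M_reference = 10⁶/6504 = 153.75.
ΔM = 135.14 − 153.75 = -18.62 → -19 mireds.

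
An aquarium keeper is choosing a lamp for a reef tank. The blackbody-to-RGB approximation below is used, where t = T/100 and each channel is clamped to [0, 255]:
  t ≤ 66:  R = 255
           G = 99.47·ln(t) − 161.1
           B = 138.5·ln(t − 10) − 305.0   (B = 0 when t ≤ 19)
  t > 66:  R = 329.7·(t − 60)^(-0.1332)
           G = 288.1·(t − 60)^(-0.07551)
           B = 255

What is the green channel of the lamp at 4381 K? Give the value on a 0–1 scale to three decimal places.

t = 4381/100 = 43.81; the t ≤ 66 branch applies.
G = 99.47·ln 43.81 − 161.1 = 99.47·3.7799 − 161.1 = 214.883.
On a 0–1 scale: 214.883/255 = 0.8427 → 0.843.

0.843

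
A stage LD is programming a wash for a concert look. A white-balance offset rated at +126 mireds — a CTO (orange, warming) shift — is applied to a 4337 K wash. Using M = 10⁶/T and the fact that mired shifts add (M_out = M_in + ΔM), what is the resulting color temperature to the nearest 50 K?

2800 K

M_in = 10⁶/4337 = 230.57 mireds.
M_out = 230.57 + (+126) = 356.57 mireds.
T_out = 10⁶/356.57 = 2804.5 K → 2800 K.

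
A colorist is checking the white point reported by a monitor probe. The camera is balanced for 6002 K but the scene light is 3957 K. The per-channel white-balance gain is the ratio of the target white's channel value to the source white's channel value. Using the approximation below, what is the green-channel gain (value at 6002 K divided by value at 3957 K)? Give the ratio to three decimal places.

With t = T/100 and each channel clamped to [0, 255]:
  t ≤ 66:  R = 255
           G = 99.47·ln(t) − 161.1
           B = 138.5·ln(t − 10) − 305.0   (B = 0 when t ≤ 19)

1.202

At 3957 K (t = 39.57):
  G = 99.47·ln 39.57 − 161.1 = 99.47·3.6781 − 161.1 = 204.758.
At 6002 K (t = 60.02):
  G = 99.47·ln 60.02 − 161.1 = 99.47·4.0947 − 161.1 = 246.198.
Gain = 246.198 / 204.758 = 1.2024 → 1.202.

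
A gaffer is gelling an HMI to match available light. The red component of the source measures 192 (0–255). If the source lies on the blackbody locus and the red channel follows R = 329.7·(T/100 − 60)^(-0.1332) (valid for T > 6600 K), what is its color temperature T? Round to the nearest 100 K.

11800 K

(t − 60)^(-0.1332) = 192/329.7 = 0.58235.
t − 60 = 0.58235^(1/-0.1332) = 0.58235^(-7.508) = 57.929, so t = 117.929.
T = 100·t = 11793 K → 11800 K to the nearest 100 K.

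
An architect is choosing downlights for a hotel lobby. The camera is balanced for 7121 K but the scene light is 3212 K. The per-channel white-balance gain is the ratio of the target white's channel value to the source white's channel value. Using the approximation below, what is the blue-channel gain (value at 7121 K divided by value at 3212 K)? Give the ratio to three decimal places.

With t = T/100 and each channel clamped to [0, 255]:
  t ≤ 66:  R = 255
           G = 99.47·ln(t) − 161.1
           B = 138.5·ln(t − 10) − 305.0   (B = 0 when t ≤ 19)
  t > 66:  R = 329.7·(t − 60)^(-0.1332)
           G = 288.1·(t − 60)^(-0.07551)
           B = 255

2.059

At 3212 K (t = 32.12):
  B = 138.5·ln(32.12 − 10) − 305.0 = 138.5·ln 22.12 − 305.0 = 138.5·3.0965 − 305.0 = 123.863.
At 7121 K (t = 71.21):
  B = 255 by definition for t > 66.
Gain = 255.000 / 123.863 = 2.0587 → 2.059.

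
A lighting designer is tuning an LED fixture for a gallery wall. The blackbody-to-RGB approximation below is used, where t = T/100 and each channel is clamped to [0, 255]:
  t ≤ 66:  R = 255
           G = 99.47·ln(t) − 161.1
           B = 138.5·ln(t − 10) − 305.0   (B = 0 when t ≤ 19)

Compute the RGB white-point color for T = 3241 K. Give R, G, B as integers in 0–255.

R=255, G=185, B=126

t = 3241/100 = 32.41; the t ≤ 66 branch applies.
R = 255 by definition for t ≤ 66.
G = 99.47·ln 32.41 − 161.1 = 99.47·3.4785 − 161.1 = 184.903.
B = 138.5·ln(32.41 − 10) − 305.0 = 138.5·ln 22.41 − 305.0 = 138.5·3.1095 − 305.0 = 125.667.
Rounded: (255, 185, 126).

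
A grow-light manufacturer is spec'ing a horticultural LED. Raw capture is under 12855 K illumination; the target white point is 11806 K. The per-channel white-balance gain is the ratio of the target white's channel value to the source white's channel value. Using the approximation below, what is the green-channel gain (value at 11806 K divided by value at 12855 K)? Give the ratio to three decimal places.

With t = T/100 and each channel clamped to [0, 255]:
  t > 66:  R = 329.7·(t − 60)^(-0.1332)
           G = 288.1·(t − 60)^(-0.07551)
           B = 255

At 12855 K (t = 128.55):
  G = 288.1·(128.55 − 60)^(-0.07551) = 288.1·68.55^(-0.07551) = 288.1·0.72671 = 209.366.
At 11806 K (t = 118.06):
  G = 288.1·(118.06 − 60)^(-0.07551) = 288.1·58.06^(-0.07551) = 288.1·0.73588 = 212.008.
Gain = 212.008 / 209.366 = 1.0126 → 1.013.

1.013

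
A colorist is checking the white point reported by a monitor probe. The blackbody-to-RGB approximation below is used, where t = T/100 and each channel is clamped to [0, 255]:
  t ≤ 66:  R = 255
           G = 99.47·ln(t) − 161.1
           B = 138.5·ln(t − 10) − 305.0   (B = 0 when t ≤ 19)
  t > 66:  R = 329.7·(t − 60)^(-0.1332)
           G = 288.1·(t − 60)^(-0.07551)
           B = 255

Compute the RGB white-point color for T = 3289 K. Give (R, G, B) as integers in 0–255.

(255, 186, 129)

t = 3289/100 = 32.89; the t ≤ 66 branch applies.
R = 255 by definition for t ≤ 66.
G = 99.47·ln 32.89 − 161.1 = 99.47·3.4932 − 161.1 = 186.365.
B = 138.5·ln(32.89 − 10) − 305.0 = 138.5·ln 22.89 − 305.0 = 138.5·3.1307 − 305.0 = 128.602.
Rounded: (255, 186, 129).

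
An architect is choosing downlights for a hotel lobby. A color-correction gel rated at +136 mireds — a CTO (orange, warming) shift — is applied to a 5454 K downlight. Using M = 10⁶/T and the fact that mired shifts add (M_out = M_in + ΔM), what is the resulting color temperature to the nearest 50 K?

M_in = 10⁶/5454 = 183.35 mireds.
M_out = 183.35 + (+136) = 319.35 mireds.
T_out = 10⁶/319.35 = 3131.3 K → 3150 K.

3150 K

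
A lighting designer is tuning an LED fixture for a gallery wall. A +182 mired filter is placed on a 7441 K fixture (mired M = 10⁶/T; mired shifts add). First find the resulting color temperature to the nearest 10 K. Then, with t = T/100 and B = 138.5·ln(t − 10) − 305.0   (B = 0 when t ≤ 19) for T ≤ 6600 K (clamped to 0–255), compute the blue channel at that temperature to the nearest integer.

121

M_in = 10⁶/7441 = 134.39; M_out = 134.39 + (+182) = 316.39.
T_out = 10⁶/316.39 = 3160.7 K → 3160 K; t = 31.6.
B = 138.5·ln(31.6 − 10) − 305.0 = 138.5·ln 21.6 − 305.0 = 138.5·3.0727 − 305.0 = 120.568.
Rounded: 121.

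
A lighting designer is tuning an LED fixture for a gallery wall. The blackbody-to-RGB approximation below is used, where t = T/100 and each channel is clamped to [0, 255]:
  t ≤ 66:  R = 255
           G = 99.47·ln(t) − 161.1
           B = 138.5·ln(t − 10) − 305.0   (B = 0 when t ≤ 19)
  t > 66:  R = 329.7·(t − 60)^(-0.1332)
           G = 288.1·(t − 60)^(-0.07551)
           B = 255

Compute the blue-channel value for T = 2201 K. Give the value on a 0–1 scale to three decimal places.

0.154

t = 2201/100 = 22.01; the t ≤ 66 branch applies.
B = 138.5·ln(22.01 − 10) − 305.0 = 138.5·ln 12.01 − 305.0 = 138.5·2.4857 − 305.0 = 39.275.
On a 0–1 scale: 39.275/255 = 0.1540 → 0.154.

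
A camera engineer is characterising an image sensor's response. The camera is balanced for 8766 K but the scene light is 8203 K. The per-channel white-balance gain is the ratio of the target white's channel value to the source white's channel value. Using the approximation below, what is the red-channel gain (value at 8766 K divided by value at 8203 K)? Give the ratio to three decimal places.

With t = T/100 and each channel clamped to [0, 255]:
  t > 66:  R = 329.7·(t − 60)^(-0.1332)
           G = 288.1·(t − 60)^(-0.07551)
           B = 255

0.970

At 8203 K (t = 82.03):
  R = 329.7·(82.03 − 60)^(-0.1332) = 329.7·22.03^(-0.1332) = 329.7·0.66238 = 218.388.
At 8766 K (t = 87.66):
  R = 329.7·(87.66 − 60)^(-0.1332) = 329.7·27.66^(-0.1332) = 329.7·0.64261 = 211.867.
Gain = 211.867 / 218.388 = 0.9701 → 0.970.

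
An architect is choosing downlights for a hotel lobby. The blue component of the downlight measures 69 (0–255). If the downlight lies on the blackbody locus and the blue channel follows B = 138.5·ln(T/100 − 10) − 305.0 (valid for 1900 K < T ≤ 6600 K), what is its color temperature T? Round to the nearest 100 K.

2500 K

ln(t − 10) = (69 + 305.0) / 138.5 = 2.7004.
t − 10 = e^2.7004 = 14.885, so t = 24.885.
T = 100·t = 2489 K → 2500 K to the nearest 100 K.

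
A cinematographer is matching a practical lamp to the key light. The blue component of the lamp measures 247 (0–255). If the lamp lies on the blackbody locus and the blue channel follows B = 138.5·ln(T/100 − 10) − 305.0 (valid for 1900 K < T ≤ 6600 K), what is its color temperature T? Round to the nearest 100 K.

ln(t − 10) = (247 + 305.0) / 138.5 = 3.9856.
t − 10 = e^3.9856 = 53.815, so t = 63.815.
T = 100·t = 6382 K → 6400 K to the nearest 100 K.

6400 K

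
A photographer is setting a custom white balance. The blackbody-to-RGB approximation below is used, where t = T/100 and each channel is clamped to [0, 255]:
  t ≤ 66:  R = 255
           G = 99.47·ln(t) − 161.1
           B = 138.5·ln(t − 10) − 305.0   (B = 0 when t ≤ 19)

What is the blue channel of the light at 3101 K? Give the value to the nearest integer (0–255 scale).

t = 3101/100 = 31.01; the t ≤ 66 branch applies.
B = 138.5·ln(31.01 − 10) − 305.0 = 138.5·ln 21.01 − 305.0 = 138.5·3.0450 − 305.0 = 116.732.
Rounded: 117.

117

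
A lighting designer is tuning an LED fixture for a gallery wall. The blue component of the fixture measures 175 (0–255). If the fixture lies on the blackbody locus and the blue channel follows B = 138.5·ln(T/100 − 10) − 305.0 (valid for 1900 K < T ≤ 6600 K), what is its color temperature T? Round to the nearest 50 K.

4200 K

ln(t − 10) = (175 + 305.0) / 138.5 = 3.4657.
t − 10 = e^3.4657 = 31.999, so t = 41.999.
T = 100·t = 4200 K → 4200 K to the nearest 50 K.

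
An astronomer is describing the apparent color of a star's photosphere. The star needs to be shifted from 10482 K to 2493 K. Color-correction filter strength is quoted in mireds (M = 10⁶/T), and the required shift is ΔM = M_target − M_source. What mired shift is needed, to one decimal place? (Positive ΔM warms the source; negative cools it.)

+305.7 mireds

M_source = 10⁶/10482 = 95.402; M_target = 10⁶/2493 = 401.123.
ΔM = 401.123 − 95.402 = 305.722 → +305.7 mireds, a warming shift.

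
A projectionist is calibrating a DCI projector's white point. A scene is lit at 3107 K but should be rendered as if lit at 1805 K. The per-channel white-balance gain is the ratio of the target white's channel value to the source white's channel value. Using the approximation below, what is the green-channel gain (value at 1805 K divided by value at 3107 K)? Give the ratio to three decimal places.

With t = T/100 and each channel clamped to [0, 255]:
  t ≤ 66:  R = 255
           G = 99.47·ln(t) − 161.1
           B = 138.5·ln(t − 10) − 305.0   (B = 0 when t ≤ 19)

At 3107 K (t = 31.07):
  G = 99.47·ln 31.07 − 161.1 = 99.47·3.4362 − 161.1 = 180.703.
At 1805 K (t = 18.05):
  G = 99.47·ln 18.05 − 161.1 = 99.47·2.8931 − 161.1 = 126.681.
Gain = 126.681 / 180.703 = 0.7010 → 0.701.

0.701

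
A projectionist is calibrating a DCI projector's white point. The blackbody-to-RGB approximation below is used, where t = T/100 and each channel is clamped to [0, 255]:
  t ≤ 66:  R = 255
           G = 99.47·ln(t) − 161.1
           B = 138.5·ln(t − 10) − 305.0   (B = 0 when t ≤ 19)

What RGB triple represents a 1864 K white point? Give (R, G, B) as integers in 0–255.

t = 1864/100 = 18.64; the t ≤ 66 branch applies.
R = 255 by definition for t ≤ 66.
G = 99.47·ln 18.64 − 161.1 = 99.47·2.9253 − 161.1 = 129.881.
t = 18.64 ≤ 19, so B = 0.
Rounded: (255, 130, 0).

(255, 130, 0)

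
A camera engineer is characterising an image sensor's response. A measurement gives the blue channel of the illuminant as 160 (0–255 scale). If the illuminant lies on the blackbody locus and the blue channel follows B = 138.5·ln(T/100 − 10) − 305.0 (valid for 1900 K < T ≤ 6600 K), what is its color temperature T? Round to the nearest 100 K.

3900 K

ln(t − 10) = (160 + 305.0) / 138.5 = 3.3574.
t − 10 = e^3.3574 = 28.714, so t = 38.714.
T = 100·t = 3871 K → 3900 K to the nearest 100 K.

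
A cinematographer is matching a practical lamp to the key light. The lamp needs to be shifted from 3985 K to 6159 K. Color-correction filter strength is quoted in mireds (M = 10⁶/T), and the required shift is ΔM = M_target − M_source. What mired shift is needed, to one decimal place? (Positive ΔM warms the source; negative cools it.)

M_source = 10⁶/3985 = 250.941; M_target = 10⁶/6159 = 162.364.
ΔM = 162.364 − 250.941 = -88.577 → -88.6 mireds, a cooling shift.

-88.6 mireds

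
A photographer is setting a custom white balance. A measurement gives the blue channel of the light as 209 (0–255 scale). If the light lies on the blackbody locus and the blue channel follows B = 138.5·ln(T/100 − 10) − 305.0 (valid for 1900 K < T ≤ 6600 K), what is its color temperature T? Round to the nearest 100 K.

5100 K

ln(t − 10) = (209 + 305.0) / 138.5 = 3.7112.
t − 10 = e^3.7112 = 40.903, so t = 50.903.
T = 100·t = 5090 K → 5100 K to the nearest 100 K.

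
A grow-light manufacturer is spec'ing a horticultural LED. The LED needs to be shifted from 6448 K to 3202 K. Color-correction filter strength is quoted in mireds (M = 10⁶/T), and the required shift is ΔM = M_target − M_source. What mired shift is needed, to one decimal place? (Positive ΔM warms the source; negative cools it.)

+157.2 mireds

M_source = 10⁶/6448 = 155.087; M_target = 10⁶/3202 = 312.305.
ΔM = 312.305 − 155.087 = 157.218 → +157.2 mireds, a warming shift.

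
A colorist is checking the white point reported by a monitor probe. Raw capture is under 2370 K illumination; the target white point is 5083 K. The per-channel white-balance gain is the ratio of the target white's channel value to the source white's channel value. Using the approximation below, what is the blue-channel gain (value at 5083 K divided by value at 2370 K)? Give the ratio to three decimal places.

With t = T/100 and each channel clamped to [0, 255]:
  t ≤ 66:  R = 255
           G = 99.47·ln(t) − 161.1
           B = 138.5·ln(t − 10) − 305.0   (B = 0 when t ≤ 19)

3.630

At 2370 K (t = 23.7):
  B = 138.5·ln(23.7 − 10) − 305.0 = 138.5·ln 13.7 − 305.0 = 138.5·2.6174 − 305.0 = 57.509.
At 5083 K (t = 50.83):
  B = 138.5·ln(50.83 − 10) − 305.0 = 138.5·ln 40.83 − 305.0 = 138.5·3.7094 − 305.0 = 208.754.
Gain = 208.754 / 57.509 = 3.6299 → 3.630.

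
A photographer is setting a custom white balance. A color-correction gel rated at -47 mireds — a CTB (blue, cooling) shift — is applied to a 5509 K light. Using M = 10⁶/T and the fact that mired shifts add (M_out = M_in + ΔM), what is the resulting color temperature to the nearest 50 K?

M_in = 10⁶/5509 = 181.52 mireds.
M_out = 181.52 + (-47) = 134.52 mireds.
T_out = 10⁶/134.52 = 7433.8 K → 7450 K.

7450 K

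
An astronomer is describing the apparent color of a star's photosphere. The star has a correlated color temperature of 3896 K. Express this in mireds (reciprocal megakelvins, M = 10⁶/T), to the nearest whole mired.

257 mireds

M = 10⁶ / 3896 = 256.674 → 257 mireds.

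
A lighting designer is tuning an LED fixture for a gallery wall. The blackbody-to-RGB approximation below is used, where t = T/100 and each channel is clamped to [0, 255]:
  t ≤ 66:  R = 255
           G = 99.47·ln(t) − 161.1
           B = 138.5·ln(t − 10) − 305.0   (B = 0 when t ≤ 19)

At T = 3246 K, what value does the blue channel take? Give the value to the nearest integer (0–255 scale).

126

t = 3246/100 = 32.46; the t ≤ 66 branch applies.
B = 138.5·ln(32.46 − 10) − 305.0 = 138.5·ln 22.46 − 305.0 = 138.5·3.1117 − 305.0 = 125.975.
Rounded: 126.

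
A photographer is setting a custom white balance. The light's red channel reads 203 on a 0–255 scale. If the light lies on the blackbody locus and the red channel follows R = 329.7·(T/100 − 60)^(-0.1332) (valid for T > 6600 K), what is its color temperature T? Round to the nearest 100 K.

9800 K

(t − 60)^(-0.1332) = 203/329.7 = 0.61571.
t − 60 = 0.61571^(1/-0.1332) = 0.61571^(-7.508) = 38.129, so t = 98.129.
T = 100·t = 9813 K → 9800 K to the nearest 100 K.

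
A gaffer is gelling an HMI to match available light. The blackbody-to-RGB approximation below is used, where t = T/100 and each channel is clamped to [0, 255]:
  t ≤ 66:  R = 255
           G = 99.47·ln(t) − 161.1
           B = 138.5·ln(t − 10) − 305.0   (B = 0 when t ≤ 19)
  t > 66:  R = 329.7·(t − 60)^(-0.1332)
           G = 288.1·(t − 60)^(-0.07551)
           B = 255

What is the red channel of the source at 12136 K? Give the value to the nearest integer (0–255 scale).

191

t = 12136/100 = 121.36; the t > 66 branch applies.
R = 329.7·(121.36 − 60)^(-0.1332) = 329.7·61.36^(-0.1332) = 329.7·0.57790 = 190.534.
Rounded: 191.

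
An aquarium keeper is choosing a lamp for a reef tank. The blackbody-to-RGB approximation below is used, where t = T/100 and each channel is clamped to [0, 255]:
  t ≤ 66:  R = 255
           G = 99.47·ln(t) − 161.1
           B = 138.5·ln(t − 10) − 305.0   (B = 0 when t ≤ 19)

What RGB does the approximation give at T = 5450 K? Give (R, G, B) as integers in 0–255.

t = 5450/100 = 54.5; the t ≤ 66 branch applies.
R = 255 by definition for t ≤ 66.
G = 99.47·ln 54.5 − 161.1 = 99.47·3.9982 − 161.1 = 236.601.
B = 138.5·ln(54.5 − 10) − 305.0 = 138.5·ln 44.5 − 305.0 = 138.5·3.7955 − 305.0 = 220.675.
Rounded: (255, 237, 221).

(255, 237, 221)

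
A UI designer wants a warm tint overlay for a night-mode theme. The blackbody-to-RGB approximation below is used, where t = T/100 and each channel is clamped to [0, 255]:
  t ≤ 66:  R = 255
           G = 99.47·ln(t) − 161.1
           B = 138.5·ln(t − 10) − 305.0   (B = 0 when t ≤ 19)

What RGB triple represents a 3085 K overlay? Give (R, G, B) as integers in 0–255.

t = 3085/100 = 30.85; the t ≤ 66 branch applies.
R = 255 by definition for t ≤ 66.
G = 99.47·ln 30.85 − 161.1 = 99.47·3.4291 − 161.1 = 179.996.
B = 138.5·ln(30.85 − 10) − 305.0 = 138.5·ln 20.85 − 305.0 = 138.5·3.0374 − 305.0 = 115.674.
Rounded: (255, 180, 116).

(255, 180, 116)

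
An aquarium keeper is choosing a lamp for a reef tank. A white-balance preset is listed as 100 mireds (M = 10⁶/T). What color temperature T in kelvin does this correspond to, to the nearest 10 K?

T = 10⁶ / 100 = 10000.00 K → 10000 K.

10000 K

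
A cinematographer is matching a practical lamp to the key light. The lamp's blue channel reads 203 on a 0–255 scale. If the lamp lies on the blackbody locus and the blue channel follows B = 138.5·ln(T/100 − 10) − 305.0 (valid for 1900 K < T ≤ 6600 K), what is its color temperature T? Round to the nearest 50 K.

ln(t − 10) = (203 + 305.0) / 138.5 = 3.6679.
t − 10 = e^3.6679 = 39.168, so t = 49.168.
T = 100·t = 4917 K → 4900 K to the nearest 50 K.

4900 K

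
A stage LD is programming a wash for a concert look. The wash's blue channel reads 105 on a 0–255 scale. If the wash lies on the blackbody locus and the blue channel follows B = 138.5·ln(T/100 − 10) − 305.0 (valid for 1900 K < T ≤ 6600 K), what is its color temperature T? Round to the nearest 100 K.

2900 K

ln(t − 10) = (105 + 305.0) / 138.5 = 2.9603.
t − 10 = e^2.9603 = 19.304, so t = 29.304.
T = 100·t = 2930 K → 2900 K to the nearest 100 K.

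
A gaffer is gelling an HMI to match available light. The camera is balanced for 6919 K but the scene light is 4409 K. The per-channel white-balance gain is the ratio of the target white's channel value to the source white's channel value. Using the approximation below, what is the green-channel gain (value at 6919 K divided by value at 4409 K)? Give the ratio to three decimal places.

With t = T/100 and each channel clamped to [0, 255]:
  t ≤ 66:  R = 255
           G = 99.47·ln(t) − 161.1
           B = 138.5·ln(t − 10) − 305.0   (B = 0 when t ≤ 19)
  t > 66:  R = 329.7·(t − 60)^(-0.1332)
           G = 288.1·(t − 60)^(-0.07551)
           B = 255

At 4409 K (t = 44.09):
  G = 99.47·ln 44.09 − 161.1 = 99.47·3.7862 − 161.1 = 215.517.
At 6919 K (t = 69.19):
  G = 288.1·(69.19 − 60)^(-0.07551) = 288.1·9.19^(-0.07551) = 288.1·0.84579 = 243.671.
Gain = 243.671 / 215.517 = 1.1306 → 1.131.

1.131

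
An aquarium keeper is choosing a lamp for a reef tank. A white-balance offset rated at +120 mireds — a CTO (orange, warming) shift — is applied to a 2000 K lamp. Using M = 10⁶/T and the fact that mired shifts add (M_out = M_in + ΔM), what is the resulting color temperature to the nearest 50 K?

M_in = 10⁶/2000 = 500.00 mireds.
M_out = 500.00 + (+120) = 620.00 mireds.
T_out = 10⁶/620.00 = 1612.9 K → 1600 K.

1600 K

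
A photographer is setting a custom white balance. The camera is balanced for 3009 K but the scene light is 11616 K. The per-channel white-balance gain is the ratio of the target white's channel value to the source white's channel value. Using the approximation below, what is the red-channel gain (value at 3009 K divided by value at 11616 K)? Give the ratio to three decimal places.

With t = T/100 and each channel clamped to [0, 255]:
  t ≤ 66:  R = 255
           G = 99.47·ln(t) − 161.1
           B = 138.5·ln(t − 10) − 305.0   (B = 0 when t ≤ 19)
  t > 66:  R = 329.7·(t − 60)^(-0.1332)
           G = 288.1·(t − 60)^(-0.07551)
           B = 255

At 11616 K (t = 116.16):
  R = 329.7·(116.16 − 60)^(-0.1332) = 329.7·56.16^(-0.1332) = 329.7·0.58476 = 192.795.
At 3009 K (t = 30.09):
  R = 255 by definition for t ≤ 66.
Gain = 255.000 / 192.795 = 1.3226 → 1.323.

1.323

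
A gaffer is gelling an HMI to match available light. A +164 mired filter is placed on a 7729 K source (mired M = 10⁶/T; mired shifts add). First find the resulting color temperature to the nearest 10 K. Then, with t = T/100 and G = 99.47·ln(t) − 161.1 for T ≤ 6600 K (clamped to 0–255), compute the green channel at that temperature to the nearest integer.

190

M_in = 10⁶/7729 = 129.38; M_out = 129.38 + (+164) = 293.38.
T_out = 10⁶/293.38 = 3408.5 K → 3410 K; t = 34.1.
G = 99.47·ln 34.1 − 161.1 = 99.47·3.5293 − 161.1 = 189.959.
Rounded: 190.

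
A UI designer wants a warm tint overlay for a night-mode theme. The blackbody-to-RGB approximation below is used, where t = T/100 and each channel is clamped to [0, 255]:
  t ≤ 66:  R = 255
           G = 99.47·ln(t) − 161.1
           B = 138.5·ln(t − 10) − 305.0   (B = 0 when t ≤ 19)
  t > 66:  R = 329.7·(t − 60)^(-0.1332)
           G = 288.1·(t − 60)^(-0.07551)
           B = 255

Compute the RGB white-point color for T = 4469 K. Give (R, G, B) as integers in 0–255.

(255, 217, 186)

t = 4469/100 = 44.69; the t ≤ 66 branch applies.
R = 255 by definition for t ≤ 66.
G = 99.47·ln 44.69 − 161.1 = 99.47·3.7997 − 161.1 = 216.861.
B = 138.5·ln(44.69 − 10) − 305.0 = 138.5·ln 34.69 − 305.0 = 138.5·3.5465 − 305.0 = 186.184.
Rounded: (255, 217, 186).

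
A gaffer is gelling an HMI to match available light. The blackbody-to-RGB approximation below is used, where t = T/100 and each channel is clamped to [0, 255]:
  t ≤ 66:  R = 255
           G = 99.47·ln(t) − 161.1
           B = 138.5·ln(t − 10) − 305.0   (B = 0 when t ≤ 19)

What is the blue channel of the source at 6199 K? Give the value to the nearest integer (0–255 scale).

t = 6199/100 = 61.99; the t ≤ 66 branch applies.
B = 138.5·ln(61.99 − 10) − 305.0 = 138.5·ln 51.99 − 305.0 = 138.5·3.9511 − 305.0 = 242.221.
Rounded: 242.

242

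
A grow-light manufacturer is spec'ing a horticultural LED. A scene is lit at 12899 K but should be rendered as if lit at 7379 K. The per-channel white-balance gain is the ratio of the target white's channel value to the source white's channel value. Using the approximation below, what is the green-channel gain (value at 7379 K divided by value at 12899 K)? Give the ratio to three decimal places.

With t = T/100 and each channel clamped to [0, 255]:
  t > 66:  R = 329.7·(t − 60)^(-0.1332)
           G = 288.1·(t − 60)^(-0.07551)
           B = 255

1.129

At 12899 K (t = 128.99):
  G = 288.1·(128.99 − 60)^(-0.07551) = 288.1·68.99^(-0.07551) = 288.1·0.72636 = 209.265.
At 7379 K (t = 73.79):
  G = 288.1·(73.79 − 60)^(-0.07551) = 288.1·13.79^(-0.07551) = 288.1·0.82026 = 236.317.
Gain = 236.317 / 209.265 = 1.1293 → 1.129.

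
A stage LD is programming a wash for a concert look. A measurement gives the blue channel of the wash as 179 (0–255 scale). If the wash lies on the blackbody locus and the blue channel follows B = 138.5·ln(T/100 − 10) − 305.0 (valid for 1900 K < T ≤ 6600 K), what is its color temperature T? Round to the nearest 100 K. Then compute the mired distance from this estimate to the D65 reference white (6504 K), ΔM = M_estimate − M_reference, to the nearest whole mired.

+79 mireds

ln(t − 10) = (179 + 305.0) / 138.5 = 3.4946.
t − 10 = e^3.4946 = 32.937, so t = 42.937.
T = 100·t = 4294 K → 4300 K to the nearest 100 K.
M_estimate = 10⁶/4300 = 232.56; M_reference = 10⁶/6504 = 153.75.
ΔM = 232.56 − 153.75 = 78.81 → +79 mireds.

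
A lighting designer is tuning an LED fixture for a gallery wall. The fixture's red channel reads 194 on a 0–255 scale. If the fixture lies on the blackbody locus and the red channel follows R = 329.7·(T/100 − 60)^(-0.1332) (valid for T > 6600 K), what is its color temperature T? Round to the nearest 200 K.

11400 K

(t − 60)^(-0.1332) = 194/329.7 = 0.58841.
t − 60 = 0.58841^(1/-0.1332) = 0.58841^(-7.508) = 53.593, so t = 113.593.
T = 100·t = 11359 K → 11400 K to the nearest 200 K.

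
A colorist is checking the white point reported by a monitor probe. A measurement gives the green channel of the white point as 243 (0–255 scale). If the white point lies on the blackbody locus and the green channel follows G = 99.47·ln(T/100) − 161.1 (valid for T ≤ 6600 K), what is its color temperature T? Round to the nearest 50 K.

5800 K

ln t = (243 + 161.1) / 99.47 = 4.0625.
t = e^4.0625 = 58.121.
T = 100·t = 5812 K → 5800 K to the nearest 50 K.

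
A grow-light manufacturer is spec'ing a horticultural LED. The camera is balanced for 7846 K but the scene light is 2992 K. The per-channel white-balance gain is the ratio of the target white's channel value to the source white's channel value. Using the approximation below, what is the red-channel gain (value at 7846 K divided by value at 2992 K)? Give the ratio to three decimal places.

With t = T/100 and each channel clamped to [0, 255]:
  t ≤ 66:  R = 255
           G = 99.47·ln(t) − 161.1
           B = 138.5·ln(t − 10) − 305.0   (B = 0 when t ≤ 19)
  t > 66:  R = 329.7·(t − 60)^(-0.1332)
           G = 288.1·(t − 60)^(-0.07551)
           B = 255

At 2992 K (t = 29.92):
  R = 255 by definition for t ≤ 66.
At 7846 K (t = 78.46):
  R = 329.7·(78.46 − 60)^(-0.1332) = 329.7·18.46^(-0.1332) = 329.7·0.67817 = 223.592.
Gain = 223.592 / 255.000 = 0.8768 → 0.877.

0.877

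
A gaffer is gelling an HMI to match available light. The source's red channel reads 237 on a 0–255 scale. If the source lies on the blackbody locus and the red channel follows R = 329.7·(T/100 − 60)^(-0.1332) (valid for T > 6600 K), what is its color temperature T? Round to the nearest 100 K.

7200 K

(t − 60)^(-0.1332) = 237/329.7 = 0.71884.
t − 60 = 0.71884^(1/-0.1332) = 0.71884^(-7.508) = 11.922, so t = 71.922.
T = 100·t = 7192 K → 7200 K to the nearest 100 K.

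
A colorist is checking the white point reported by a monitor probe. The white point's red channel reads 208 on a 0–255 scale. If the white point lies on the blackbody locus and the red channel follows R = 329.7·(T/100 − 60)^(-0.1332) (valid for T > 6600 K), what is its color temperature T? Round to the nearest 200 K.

(t − 60)^(-0.1332) = 208/329.7 = 0.63088.
t − 60 = 0.63088^(1/-0.1332) = 0.63088^(-7.508) = 31.763, so t = 91.763.
T = 100·t = 9176 K → 9200 K to the nearest 200 K.

9200 K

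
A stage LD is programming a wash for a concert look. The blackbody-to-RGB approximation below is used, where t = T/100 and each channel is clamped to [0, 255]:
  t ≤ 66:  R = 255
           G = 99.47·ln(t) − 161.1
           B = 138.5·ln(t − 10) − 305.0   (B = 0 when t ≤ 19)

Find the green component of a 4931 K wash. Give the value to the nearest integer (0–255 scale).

227

t = 4931/100 = 49.31; the t ≤ 66 branch applies.
G = 99.47·ln 49.31 − 161.1 = 99.47·3.8981 − 161.1 = 226.647.
Rounded: 227.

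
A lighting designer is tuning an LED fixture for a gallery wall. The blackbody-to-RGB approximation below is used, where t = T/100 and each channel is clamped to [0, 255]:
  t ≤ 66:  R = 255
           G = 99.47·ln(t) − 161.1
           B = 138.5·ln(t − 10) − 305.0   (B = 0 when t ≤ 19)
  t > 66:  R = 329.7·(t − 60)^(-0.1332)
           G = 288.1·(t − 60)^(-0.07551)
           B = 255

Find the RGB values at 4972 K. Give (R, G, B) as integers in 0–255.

t = 4972/100 = 49.72; the t ≤ 66 branch applies.
R = 255 by definition for t ≤ 66.
G = 99.47·ln 49.72 − 161.1 = 99.47·3.9064 − 161.1 = 227.470.
B = 138.5·ln(49.72 − 10) − 305.0 = 138.5·ln 39.72 − 305.0 = 138.5·3.6819 − 305.0 = 204.937.
Rounded: (255, 227, 205).

(255, 227, 205)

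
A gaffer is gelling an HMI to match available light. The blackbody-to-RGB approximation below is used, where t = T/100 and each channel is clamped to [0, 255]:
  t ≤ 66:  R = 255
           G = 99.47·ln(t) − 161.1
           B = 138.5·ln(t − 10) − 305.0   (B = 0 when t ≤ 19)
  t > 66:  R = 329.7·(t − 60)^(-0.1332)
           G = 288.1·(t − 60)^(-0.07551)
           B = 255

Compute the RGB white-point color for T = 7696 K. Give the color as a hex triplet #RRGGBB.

t = 7696/100 = 76.96; the t > 66 branch applies.
R = 329.7·(76.96 − 60)^(-0.1332) = 329.7·16.96^(-0.1332) = 329.7·0.68587 = 226.131.
G = 288.1·(76.96 − 60)^(-0.07551) = 288.1·16.96^(-0.07551) = 288.1·0.80754 = 232.653.
B = 255 by definition for t > 66.
Rounded: (226, 233, 255).
In hex: #E2E9FF.

#E2E9FF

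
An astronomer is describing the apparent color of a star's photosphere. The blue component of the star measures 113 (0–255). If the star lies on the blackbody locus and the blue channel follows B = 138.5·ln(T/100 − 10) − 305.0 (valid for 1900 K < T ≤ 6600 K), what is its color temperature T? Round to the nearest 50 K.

ln(t − 10) = (113 + 305.0) / 138.5 = 3.0181.
t − 10 = e^3.0181 = 20.451, so t = 30.451.
T = 100·t = 3045 K → 3050 K to the nearest 50 K.

3050 K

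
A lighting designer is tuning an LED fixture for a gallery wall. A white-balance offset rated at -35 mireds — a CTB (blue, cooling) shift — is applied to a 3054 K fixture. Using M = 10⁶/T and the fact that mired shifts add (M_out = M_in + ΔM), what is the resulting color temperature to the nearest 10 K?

M_in = 10⁶/3054 = 327.44 mireds.
M_out = 327.44 + (-35) = 292.44 mireds.
T_out = 10⁶/292.44 = 3419.5 K → 3420 K.

3420 K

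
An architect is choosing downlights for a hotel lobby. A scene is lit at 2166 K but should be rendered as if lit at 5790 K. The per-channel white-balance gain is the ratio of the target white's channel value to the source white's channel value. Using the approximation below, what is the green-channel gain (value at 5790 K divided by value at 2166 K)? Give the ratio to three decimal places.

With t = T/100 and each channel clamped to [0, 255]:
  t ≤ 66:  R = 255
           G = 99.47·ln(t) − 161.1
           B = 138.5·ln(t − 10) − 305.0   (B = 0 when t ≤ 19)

1.675

At 2166 K (t = 21.66):
  G = 99.47·ln 21.66 − 161.1 = 99.47·3.0755 − 161.1 = 144.817.
At 5790 K (t = 57.9):
  G = 99.47·ln 57.9 − 161.1 = 99.47·4.0587 − 161.1 = 242.621.
Gain = 242.621 / 144.817 = 1.6754 → 1.675.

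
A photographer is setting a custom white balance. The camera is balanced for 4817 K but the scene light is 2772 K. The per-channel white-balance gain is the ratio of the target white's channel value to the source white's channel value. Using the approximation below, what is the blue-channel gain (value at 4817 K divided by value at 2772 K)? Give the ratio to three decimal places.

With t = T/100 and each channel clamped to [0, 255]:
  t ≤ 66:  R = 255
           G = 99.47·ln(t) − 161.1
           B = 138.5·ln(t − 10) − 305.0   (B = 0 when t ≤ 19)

At 2772 K (t = 27.72):
  B = 138.5·ln(27.72 − 10) − 305.0 = 138.5·ln 17.72 − 305.0 = 138.5·2.8747 − 305.0 = 93.145.
At 4817 K (t = 48.17):
  B = 138.5·ln(48.17 − 10) − 305.0 = 138.5·ln 38.17 − 305.0 = 138.5·3.6420 − 305.0 = 199.424.
Gain = 199.424 / 93.145 = 2.1410 → 2.141.

2.141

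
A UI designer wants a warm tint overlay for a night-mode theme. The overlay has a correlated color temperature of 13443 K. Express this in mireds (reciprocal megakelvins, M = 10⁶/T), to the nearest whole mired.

74 mireds

M = 10⁶ / 13443 = 74.388 → 74 mireds.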